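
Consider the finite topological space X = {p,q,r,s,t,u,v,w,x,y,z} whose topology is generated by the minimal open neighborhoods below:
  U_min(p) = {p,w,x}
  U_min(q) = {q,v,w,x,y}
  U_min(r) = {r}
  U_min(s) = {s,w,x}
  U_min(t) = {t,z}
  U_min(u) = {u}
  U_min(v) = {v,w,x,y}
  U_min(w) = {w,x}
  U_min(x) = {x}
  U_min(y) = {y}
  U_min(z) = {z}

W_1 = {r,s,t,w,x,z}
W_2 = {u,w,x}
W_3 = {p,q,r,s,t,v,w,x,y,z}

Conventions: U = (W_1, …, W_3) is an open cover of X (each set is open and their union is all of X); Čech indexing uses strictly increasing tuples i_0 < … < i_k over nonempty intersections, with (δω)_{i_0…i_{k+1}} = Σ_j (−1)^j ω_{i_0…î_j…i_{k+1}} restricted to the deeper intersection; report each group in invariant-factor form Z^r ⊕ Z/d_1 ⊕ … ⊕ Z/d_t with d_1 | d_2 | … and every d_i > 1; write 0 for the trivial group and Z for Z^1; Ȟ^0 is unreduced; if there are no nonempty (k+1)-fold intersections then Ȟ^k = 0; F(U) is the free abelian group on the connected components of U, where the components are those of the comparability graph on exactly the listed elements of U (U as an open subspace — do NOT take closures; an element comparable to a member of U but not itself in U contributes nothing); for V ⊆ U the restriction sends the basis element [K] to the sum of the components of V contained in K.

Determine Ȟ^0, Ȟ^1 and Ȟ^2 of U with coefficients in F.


Ȟ^0(U;F) ≅ Z^4, Ȟ^1(U;F) ≅ 0, Ȟ^2(U;F) ≅ 0

cover nerve:
  W12={w,x} W13={r,s,t,w,x,z} W23={w,x}
  W123={w,x}
components per intersection:
  W1: {r} {s,w,x} {t,z}
  W2: {u} {w,x}
  W3: {p,q,s,v,w,x,y} {r} {t,z}
  W12: {w,x}
  W13: {r} {s,w,x} {t,z}
  W23: {w,x}
  W123: {w,x}
C dims 8,5,1; δ0: rk 4, SNF 1^4; δ1: rk 1, SNF 1^1
Ȟ^0: (8−4)−0=4 ⇒ Z^4
Ȟ^1: (5−1)−4=0 ⇒ 0
Ȟ^2: (1−0)−1=0 ⇒ 0


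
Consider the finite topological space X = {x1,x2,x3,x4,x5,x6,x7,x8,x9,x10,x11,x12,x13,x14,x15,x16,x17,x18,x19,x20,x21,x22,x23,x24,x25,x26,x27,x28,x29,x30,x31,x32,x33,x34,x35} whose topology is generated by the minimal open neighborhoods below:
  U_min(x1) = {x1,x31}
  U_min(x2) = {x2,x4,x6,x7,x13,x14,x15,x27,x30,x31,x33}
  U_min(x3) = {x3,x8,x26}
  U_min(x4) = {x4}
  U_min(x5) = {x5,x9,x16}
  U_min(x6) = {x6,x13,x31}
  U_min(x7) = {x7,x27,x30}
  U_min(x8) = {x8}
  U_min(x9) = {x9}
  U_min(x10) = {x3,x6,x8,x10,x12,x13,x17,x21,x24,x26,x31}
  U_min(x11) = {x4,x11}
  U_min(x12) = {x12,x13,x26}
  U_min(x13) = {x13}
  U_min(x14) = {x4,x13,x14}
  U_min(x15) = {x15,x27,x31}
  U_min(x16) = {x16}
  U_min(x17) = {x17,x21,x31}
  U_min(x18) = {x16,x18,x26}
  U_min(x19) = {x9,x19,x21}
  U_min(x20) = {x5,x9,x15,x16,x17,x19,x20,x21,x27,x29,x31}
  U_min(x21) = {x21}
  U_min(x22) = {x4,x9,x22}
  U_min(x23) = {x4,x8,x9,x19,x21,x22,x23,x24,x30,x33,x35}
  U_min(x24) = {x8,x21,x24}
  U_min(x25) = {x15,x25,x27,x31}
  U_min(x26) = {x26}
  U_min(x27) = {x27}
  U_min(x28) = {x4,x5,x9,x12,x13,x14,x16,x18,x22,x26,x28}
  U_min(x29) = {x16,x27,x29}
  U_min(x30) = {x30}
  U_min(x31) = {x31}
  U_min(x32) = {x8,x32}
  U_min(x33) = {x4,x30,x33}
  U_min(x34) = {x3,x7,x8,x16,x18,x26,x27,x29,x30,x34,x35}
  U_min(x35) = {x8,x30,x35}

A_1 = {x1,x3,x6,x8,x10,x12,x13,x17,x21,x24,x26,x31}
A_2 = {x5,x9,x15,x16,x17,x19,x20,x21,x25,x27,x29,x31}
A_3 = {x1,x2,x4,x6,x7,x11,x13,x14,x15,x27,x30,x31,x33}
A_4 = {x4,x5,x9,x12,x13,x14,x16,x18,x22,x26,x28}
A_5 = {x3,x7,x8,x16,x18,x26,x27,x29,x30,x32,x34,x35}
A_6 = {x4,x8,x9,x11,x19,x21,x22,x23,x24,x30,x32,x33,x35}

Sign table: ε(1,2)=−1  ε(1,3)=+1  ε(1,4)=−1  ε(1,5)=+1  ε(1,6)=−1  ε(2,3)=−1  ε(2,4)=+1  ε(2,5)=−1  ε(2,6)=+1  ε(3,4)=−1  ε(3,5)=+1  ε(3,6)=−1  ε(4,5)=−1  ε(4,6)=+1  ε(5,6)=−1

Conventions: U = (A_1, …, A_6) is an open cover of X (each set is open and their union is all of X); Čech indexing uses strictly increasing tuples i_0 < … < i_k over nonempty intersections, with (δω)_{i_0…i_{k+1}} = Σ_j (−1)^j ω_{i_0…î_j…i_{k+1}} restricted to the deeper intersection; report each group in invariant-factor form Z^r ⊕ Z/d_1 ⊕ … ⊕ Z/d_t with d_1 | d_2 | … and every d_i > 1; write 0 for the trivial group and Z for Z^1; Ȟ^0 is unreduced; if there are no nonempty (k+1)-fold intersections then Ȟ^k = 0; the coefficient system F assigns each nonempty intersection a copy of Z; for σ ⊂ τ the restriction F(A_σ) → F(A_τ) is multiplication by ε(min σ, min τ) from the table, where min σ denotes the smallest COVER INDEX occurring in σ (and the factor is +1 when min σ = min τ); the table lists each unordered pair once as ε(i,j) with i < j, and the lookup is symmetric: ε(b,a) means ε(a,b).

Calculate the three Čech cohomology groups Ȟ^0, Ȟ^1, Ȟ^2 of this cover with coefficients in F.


Ȟ^0(U;F) ≅ Z,  Ȟ^1(U;F) ≅ 0,  Ȟ^2(U;F) ≅ Z/2

cover nerve:
  A12={x17,x21,x31} A13={x1,x6,x13,x31} A14={x12,x13,x26} A15={x3,x8,x26} A16={x8,x21,x24} A23={x15,x27,x31} A24={x5,x9,x16} A25={x16,x27,x29} A26={x9,x19,x21} A34={x4,x13,x14} A35={x7,x27,x30} A36={x4,x11,x30,x33} A45={x16,x18,x26} A46={x4,x9,x22} A56={x8,x30,x32,x35}
  A123={x31} A126={x21} A134={x13} A145={x26} A156={x8} A235={x27} A245={x16} A246={x9} A346={x4} A356={x30}
C dims 6,15,10; δ0: rk 5, SNF 1^5; δ1: rk 10, SNF 1^9·2
Ȟ^0: (6−5)−0=1 ⇒ Z
Ȟ^1: (15−10)−5=0 ⇒ 0
Ȟ^2: (10−0)−10=0 plus torsion [2] ⇒ Z/2


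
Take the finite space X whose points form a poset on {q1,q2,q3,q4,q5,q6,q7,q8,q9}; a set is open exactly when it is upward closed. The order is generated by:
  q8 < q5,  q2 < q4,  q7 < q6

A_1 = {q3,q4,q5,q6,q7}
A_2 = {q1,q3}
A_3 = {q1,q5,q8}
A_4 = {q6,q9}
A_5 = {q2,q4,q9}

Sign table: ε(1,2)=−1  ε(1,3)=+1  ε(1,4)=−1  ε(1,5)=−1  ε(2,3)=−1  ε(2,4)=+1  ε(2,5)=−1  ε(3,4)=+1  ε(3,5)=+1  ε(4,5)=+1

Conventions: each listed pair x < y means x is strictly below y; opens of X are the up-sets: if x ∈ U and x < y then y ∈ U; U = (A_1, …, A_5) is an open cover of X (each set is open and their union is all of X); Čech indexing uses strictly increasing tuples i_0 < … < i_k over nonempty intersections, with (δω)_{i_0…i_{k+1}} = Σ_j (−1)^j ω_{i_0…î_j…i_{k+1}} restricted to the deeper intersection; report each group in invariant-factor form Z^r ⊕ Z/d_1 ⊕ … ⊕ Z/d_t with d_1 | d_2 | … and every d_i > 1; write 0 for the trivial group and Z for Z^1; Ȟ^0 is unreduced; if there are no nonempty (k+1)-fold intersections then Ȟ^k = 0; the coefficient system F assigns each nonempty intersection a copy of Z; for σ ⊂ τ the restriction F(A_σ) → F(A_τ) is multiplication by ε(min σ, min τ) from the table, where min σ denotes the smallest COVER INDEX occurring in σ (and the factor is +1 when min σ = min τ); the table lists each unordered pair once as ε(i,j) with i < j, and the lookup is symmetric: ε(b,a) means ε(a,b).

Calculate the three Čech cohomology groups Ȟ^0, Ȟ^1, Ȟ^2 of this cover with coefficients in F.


Ȟ^0 ≅ Z, Ȟ^1 ≅ Z^2, Ȟ^2 ≅ 0

intersection data:
  A12={q3} A13={q5} A14={q6} A15={q4} A23={q1} A45={q9}
C dims 5,6; δ0: rk 4, SNF 1^4
Ȟ^0 = (5 − 4) − 0 = 1, so Ȟ^0 ≅ Z
Ȟ^1 = (6 − 0) − 4 = 2, so Ȟ^1 ≅ Z^2
Ȟ^2 = (0 − 0) − 0 = 0, so Ȟ^2 ≅ 0


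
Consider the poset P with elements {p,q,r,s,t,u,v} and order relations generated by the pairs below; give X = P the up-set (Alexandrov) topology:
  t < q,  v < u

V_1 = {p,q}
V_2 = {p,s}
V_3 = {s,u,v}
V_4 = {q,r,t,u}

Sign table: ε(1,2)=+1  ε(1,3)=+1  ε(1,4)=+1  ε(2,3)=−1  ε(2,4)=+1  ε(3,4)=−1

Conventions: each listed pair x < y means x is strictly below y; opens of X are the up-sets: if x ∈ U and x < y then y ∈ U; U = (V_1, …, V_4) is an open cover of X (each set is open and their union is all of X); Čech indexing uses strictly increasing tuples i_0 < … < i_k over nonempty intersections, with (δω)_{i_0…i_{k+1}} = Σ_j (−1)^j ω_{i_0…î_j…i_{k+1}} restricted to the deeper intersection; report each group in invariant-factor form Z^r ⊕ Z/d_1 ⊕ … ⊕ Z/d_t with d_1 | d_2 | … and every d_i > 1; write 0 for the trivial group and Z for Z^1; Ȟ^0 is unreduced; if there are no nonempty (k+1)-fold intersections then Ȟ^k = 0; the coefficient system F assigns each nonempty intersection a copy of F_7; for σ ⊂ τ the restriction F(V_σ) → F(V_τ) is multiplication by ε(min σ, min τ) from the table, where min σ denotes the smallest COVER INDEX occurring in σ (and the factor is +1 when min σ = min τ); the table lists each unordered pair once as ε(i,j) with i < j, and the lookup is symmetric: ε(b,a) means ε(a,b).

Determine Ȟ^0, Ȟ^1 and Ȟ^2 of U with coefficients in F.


intersection data:
  V12={p} V14={q} V23={s} V34={u}
C dims 4,4; δ0: rk_F7 3
Ȟ^0 = (4 − 3) − 0 = 1, so Ȟ^0 ≅ Z/7
Ȟ^1 = (4 − 0) − 3 = 1, so Ȟ^1 ≅ Z/7
Ȟ^2 = (0 − 0) − 0 = 0, so Ȟ^2 ≅ 0

Ȟ^0 ≅ Z/7; Ȟ^1 ≅ Z/7; Ȟ^2 ≅ 0


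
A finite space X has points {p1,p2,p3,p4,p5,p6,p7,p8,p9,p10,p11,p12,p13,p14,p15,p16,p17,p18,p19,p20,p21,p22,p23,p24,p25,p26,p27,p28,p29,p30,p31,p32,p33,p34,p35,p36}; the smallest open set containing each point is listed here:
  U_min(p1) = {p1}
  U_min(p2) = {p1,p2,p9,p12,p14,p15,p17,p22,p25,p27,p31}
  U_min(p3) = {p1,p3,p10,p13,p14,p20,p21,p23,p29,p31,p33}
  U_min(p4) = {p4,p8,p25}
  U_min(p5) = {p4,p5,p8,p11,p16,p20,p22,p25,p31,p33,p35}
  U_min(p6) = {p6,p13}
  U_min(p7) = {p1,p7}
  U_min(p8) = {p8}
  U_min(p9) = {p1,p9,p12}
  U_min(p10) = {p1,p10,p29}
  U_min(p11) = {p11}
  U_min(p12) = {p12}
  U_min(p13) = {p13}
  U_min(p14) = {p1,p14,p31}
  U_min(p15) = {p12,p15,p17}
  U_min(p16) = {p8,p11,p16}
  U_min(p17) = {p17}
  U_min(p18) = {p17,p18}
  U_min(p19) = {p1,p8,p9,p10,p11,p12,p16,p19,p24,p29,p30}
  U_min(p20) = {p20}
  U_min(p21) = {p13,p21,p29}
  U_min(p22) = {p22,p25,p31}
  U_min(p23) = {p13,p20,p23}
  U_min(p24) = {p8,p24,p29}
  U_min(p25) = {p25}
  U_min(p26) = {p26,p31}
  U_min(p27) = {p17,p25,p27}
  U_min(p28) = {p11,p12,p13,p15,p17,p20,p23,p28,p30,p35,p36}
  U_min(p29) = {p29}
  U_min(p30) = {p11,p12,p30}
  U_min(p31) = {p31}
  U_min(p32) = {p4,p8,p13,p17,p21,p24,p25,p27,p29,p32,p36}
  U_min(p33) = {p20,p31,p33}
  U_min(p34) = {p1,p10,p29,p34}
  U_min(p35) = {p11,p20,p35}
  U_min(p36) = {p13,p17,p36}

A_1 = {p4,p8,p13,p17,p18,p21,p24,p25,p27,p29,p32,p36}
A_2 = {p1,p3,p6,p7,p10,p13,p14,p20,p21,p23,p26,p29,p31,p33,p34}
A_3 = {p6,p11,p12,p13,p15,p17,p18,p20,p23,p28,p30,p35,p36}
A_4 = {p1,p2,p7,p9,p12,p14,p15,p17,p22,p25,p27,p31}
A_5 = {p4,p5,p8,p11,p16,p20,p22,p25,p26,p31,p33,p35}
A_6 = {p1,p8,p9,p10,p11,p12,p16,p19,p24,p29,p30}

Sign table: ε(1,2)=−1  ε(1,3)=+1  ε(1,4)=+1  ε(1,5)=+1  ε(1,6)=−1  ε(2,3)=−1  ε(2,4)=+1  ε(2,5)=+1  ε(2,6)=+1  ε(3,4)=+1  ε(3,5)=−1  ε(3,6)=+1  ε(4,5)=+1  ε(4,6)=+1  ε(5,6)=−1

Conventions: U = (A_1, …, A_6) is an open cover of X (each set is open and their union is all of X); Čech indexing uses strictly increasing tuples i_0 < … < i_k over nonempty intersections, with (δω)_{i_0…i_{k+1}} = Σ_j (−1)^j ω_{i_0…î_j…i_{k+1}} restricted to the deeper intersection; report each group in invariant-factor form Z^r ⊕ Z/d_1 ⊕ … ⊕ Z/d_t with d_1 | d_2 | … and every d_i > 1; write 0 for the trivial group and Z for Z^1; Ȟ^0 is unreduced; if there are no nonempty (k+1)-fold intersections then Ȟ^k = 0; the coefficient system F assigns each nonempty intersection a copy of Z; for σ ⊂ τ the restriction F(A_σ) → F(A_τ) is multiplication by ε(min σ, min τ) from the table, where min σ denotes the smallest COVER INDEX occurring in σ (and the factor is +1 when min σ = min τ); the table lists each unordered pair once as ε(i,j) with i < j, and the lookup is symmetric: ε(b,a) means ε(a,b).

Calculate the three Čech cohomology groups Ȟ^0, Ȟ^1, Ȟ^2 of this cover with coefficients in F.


Ȟ^0 ≅ 0,  Ȟ^1 ≅ Z/2,  Ȟ^2 ≅ Z

intersection data:
  A12={p13,p21,p29} A13={p13,p17,p18,p36} A14={p17,p25,p27} A15={p4,p8,p25} A16={p8,p24,p29} A23={p6,p13,p20,p23} A24={p1,p7,p14,p31} A25={p20,p26,p31,p33} A26={p1,p10,p29} A34={p12,p15,p17} A35={p11,p20,p35} A36={p11,p12,p30} A45={p22,p25,p31} A46={p1,p9,p12} A56={p8,p11,p16}
  A123={p13} A126={p29} A134={p17} A145={p25} A156={p8} A235={p20} A245={p31} A246={p1} A346={p12} A356={p11}
C dims 6,15,10; δ0: rk 6, SNF 1^5·2; δ1: rk 9, SNF 1^9
Ȟ^0 = (6 − 6) − 0 = 0, so Ȟ^0 ≅ 0
Ȟ^1 = (15 − 9) − 6 = 0 plus torsion [2], so Ȟ^1 ≅ Z/2
Ȟ^2 = (10 − 0) − 9 = 1, so Ȟ^2 ≅ Z


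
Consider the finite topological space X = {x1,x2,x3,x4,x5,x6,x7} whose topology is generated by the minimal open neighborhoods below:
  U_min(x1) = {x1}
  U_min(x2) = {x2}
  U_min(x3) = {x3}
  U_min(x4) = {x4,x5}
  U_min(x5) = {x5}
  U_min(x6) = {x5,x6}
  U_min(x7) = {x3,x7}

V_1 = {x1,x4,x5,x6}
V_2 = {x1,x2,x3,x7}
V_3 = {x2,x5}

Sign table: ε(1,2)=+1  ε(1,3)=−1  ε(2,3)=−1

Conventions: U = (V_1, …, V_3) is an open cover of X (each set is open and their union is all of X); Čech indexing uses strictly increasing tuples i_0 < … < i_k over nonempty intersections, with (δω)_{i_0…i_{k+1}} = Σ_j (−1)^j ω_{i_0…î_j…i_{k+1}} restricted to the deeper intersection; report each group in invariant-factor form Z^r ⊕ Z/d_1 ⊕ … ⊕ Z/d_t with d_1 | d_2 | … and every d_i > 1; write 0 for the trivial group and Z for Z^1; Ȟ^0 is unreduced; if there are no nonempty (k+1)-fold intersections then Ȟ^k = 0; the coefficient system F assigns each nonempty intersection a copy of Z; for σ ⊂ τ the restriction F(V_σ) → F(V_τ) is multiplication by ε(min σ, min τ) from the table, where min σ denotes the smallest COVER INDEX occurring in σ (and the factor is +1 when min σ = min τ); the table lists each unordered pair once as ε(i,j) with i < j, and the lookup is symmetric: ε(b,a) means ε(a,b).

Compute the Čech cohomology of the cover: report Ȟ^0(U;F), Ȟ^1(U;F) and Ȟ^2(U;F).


Ȟ^0(U;F) ≅ Z,  Ȟ^1(U;F) ≅ Z,  Ȟ^2(U;F) ≅ 0

nerve simplices:
  V12={x1} V13={x5} V23={x2}
C dims 3,3; δ0: rk 2, SNF 1^2
degree 0: 3−2−0 = 1 → Ȟ^0 ≅ Z
degree 1: 3−0−2 = 1 → Ȟ^1 ≅ Z
degree 2: 0−0−0 = 0 → Ȟ^2 ≅ 0


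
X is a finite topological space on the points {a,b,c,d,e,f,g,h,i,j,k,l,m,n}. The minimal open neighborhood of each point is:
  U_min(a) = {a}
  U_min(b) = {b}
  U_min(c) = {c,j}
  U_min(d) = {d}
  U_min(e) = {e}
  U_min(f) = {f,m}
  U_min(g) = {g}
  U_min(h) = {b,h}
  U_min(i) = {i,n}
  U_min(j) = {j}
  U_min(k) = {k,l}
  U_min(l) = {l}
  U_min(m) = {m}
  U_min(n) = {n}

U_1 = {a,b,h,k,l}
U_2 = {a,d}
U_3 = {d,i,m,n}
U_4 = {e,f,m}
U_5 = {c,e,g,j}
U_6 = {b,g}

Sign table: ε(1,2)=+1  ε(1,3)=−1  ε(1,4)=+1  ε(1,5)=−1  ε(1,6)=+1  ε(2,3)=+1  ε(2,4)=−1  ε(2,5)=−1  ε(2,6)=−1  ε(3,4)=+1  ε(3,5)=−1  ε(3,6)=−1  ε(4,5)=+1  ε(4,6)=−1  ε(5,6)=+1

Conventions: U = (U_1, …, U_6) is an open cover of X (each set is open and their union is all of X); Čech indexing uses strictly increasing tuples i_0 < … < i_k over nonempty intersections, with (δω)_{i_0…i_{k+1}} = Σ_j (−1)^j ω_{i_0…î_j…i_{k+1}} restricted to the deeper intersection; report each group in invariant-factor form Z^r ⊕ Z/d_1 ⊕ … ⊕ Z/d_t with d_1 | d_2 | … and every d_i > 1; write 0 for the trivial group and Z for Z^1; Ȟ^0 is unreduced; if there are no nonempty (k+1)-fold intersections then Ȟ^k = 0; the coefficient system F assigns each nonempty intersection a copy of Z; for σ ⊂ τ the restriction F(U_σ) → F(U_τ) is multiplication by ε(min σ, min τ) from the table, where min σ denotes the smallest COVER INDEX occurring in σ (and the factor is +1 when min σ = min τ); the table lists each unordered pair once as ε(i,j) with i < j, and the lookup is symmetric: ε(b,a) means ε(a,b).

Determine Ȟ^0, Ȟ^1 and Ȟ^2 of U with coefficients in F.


Ȟ^0(U;F) ≅ Z, Ȟ^1(U;F) ≅ Z and Ȟ^2(U;F) ≅ 0

nonempty intersections:
  U12={a} U16={b} U23={d} U34={m} U45={e} U56={g}
C dims 6,6; δ0: rk 5, SNF 1^5
Ȟ^0: (6−5)−0=1 ⇒ Z
Ȟ^1: (6−0)−5=1 ⇒ Z
Ȟ^2: (0−0)−0=0 ⇒ 0


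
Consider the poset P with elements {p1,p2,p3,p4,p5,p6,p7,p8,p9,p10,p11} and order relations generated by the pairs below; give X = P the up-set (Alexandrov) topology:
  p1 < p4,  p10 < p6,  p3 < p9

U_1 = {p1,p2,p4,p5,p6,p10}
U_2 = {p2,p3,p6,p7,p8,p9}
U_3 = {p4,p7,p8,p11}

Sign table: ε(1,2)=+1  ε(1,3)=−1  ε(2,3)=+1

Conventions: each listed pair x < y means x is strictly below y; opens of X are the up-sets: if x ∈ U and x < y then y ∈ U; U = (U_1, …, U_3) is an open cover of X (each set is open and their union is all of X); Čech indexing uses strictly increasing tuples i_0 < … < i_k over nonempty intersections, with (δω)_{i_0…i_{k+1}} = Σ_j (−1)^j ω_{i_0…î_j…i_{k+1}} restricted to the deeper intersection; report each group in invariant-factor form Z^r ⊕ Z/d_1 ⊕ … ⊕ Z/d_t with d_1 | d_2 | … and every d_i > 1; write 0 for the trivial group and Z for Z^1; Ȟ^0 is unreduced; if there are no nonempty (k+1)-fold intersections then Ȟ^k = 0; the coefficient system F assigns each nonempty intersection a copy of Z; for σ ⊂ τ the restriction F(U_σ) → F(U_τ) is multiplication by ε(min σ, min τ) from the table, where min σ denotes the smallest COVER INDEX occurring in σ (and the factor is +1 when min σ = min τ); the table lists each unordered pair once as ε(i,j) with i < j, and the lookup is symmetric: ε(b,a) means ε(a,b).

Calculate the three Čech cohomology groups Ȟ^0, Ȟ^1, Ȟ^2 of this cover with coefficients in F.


Ȟ^0 = 0, Ȟ^1 = Z/2 and Ȟ^2 = 0

nerve simplices:
  U12={p2,p6} U13={p4} U23={p7,p8}
C dims 3,3; δ0: rk 3, SNF 1^2·2
degree 0: 3−3−0 = 0 → Ȟ^0 ≅ 0
degree 1: 3−0−3 = 0 plus torsion [2] → Ȟ^1 ≅ Z/2
degree 2: 0−0−0 = 0 → Ȟ^2 ≅ 0


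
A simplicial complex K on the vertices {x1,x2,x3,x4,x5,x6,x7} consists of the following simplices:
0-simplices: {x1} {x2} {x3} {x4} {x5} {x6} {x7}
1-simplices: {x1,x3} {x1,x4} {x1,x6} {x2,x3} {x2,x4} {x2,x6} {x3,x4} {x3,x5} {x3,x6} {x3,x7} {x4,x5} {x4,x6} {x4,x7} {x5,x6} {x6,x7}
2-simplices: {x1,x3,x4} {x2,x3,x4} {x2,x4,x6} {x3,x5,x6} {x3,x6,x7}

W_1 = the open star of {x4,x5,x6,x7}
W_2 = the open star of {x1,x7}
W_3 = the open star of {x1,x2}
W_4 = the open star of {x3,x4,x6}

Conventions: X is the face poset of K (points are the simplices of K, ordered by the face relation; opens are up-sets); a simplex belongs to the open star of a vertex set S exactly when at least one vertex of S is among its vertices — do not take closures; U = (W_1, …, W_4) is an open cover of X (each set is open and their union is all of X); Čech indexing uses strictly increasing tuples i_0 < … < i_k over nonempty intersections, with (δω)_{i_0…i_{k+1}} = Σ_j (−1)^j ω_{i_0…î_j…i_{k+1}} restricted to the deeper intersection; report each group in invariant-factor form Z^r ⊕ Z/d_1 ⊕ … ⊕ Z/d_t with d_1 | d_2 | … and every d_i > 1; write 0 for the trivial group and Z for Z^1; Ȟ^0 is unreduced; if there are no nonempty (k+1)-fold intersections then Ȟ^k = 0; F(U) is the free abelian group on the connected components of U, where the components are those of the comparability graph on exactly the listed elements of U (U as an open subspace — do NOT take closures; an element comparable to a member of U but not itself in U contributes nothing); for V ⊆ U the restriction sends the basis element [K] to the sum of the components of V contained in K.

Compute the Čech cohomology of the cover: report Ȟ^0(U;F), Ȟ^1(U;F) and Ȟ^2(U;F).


Ȟ^0 = Z; Ȟ^1 = Z; Ȟ^2 = 0

cover nerve:
  W1={{x4},{x5},{x6},{x7},{x1,x4},{x1,x6},{x2,x4},{x2,x6},{x3,x4},{x3,x5},{x3,x6},{x3,x7},{x4,x5},{x4,x6},{x4,x7},{x5,x6},{x6,x7},{x1,x3,x4},{x2,x3,x4},{x2,x4,x6},{x3,x5,x6},{x3,x6,x7}} W2={{x1},{x7},{x1,x3},{x1,x4},{x1,x6},{x3,x7},{x4,x7},{x6,x7},{x1,x3,x4},{x3,x6,x7}} W3={{x1},{x2},{x1,x3},{x1,x4},{x1,x6},{x2,x3},{x2,x4},{x2,x6},{x1,x3,x4},{x2,x3,x4},{x2,x4,x6}} W4={{x3},{x4},{x6},{x1,x3},{x1,x4},{x1,x6},{x2,x3},{x2,x4},{x2,x6},{x3,x4},{x3,x5},{x3,x6},{x3,x7},{x4,x5},{x4,x6},{x4,x7},{x5,x6},{x6,x7},{x1,x3,x4},{x2,x3,x4},{x2,x4,x6},{x3,x5,x6},{x3,x6,x7}}
  W12={{x7},{x1,x4},{x1,x6},{x3,x7},{x4,x7},{x6,x7},{x1,x3,x4},{x3,x6,x7}} W13={{x1,x4},{x1,x6},{x2,x4},{x2,x6},{x1,x3,x4},{x2,x3,x4},{x2,x4,x6}} W14={{x4},{x6},{x1,x4},{x1,x6},{x2,x4},{x2,x6},{x3,x4},{x3,x5},{x3,x6},{x3,x7},{x4,x5},{x4,x6},{x4,x7},{x5,x6},{x6,x7},{x1,x3,x4},{x2,x3,x4},{x2,x4,x6},{x3,x5,x6},{x3,x6,x7}} W23={{x1},{x1,x3},{x1,x4},{x1,x6},{x1,x3,x4}} W24={{x1,x3},{x1,x4},{x1,x6},{x3,x7},{x4,x7},{x6,x7},{x1,x3,x4},{x3,x6,x7}} W34={{x1,x3},{x1,x4},{x1,x6},{x2,x3},{x2,x4},{x2,x6},{x1,x3,x4},{x2,x3,x4},{x2,x4,x6}}
  W123={{x1,x4},{x1,x6},{x1,x3,x4}} W124={{x1,x4},{x1,x6},{x3,x7},{x4,x7},{x6,x7},{x1,x3,x4},{x3,x6,x7}} W134={{x1,x4},{x1,x6},{x2,x4},{x2,x6},{x1,x3,x4},{x2,x3,x4},{x2,x4,x6}} W234={{x1,x3},{x1,x4},{x1,x6},{x1,x3,x4}}
  W1234={{x1,x4},{x1,x6},{x1,x3,x4}}
components per intersection:
  W1: {{x4},{x5},{x6},{x7},{x1,x4},{x1,x6},{x2,x4},{x2,x6},{x3,x4},{x3,x5},{x3,x6},{x3,x7},{x4,x5},{x4,x6},{x4,x7},{x5,x6},{x6,x7},{x1,x3,x4},{x2,x3,x4},{x2,x4,x6},{x3,x5,x6},{x3,x6,x7}}
  W2: {{x1},{x1,x3},{x1,x4},{x1,x6},{x1,x3,x4}} {{x7},{x3,x7},{x4,x7},{x6,x7},{x3,x6,x7}}
  W3: {{x1},{x1,x3},{x1,x4},{x1,x6},{x1,x3,x4}} {{x2},{x2,x3},{x2,x4},{x2,x6},{x2,x3,x4},{x2,x4,x6}}
  W4: {{x3},{x4},{x6},{x1,x3},{x1,x4},{x1,x6},{x2,x3},{x2,x4},{x2,x6},{x3,x4},{x3,x5},{x3,x6},{x3,x7},{x4,x5},{x4,x6},{x4,x7},{x5,x6},{x6,x7},{x1,x3,x4},{x2,x3,x4},{x2,x4,x6},{x3,x5,x6},{x3,x6,x7}}
  W12: {{x7},{x3,x7},{x4,x7},{x6,x7},{x3,x6,x7}} {{x1,x4},{x1,x3,x4}} {{x1,x6}}
  W13: {{x1,x4},{x1,x3,x4}} {{x1,x6}} {{x2,x4},{x2,x6},{x2,x3,x4},{x2,x4,x6}}
  W14: {{x4},{x6},{x1,x4},{x1,x6},{x2,x4},{x2,x6},{x3,x4},{x3,x5},{x3,x6},{x3,x7},{x4,x5},{x4,x6},{x4,x7},{x5,x6},{x6,x7},{x1,x3,x4},{x2,x3,x4},{x2,x4,x6},{x3,x5,x6},{x3,x6,x7}}
  W23: {{x1},{x1,x3},{x1,x4},{x1,x6},{x1,x3,x4}}
  W24: {{x1,x3},{x1,x4},{x1,x3,x4}} {{x1,x6}} {{x3,x7},{x6,x7},{x3,x6,x7}} {{x4,x7}}
  W34: {{x1,x3},{x1,x4},{x1,x3,x4}} {{x1,x6}} {{x2,x3},{x2,x4},{x2,x6},{x2,x3,x4},{x2,x4,x6}}
  W123: {{x1,x4},{x1,x3,x4}} {{x1,x6}}
  W124: {{x1,x4},{x1,x3,x4}} {{x1,x6}} {{x3,x7},{x6,x7},{x3,x6,x7}} {{x4,x7}}
  W134: {{x1,x4},{x1,x3,x4}} {{x1,x6}} {{x2,x4},{x2,x6},{x2,x3,x4},{x2,x4,x6}}
  W234: {{x1,x3},{x1,x4},{x1,x3,x4}} {{x1,x6}}
  W1234: {{x1,x4},{x1,x3,x4}} {{x1,x6}}
C dims 6,15,11,2; δ0: rk 5, SNF 1^5; δ1: rk 9, SNF 1^9; δ2: rk 2, SNF 1^2
Ȟ^0: (6−5)−0=1 ⇒ Z
Ȟ^1: (15−9)−5=1 ⇒ Z
Ȟ^2: (11−2)−9=0 ⇒ 0


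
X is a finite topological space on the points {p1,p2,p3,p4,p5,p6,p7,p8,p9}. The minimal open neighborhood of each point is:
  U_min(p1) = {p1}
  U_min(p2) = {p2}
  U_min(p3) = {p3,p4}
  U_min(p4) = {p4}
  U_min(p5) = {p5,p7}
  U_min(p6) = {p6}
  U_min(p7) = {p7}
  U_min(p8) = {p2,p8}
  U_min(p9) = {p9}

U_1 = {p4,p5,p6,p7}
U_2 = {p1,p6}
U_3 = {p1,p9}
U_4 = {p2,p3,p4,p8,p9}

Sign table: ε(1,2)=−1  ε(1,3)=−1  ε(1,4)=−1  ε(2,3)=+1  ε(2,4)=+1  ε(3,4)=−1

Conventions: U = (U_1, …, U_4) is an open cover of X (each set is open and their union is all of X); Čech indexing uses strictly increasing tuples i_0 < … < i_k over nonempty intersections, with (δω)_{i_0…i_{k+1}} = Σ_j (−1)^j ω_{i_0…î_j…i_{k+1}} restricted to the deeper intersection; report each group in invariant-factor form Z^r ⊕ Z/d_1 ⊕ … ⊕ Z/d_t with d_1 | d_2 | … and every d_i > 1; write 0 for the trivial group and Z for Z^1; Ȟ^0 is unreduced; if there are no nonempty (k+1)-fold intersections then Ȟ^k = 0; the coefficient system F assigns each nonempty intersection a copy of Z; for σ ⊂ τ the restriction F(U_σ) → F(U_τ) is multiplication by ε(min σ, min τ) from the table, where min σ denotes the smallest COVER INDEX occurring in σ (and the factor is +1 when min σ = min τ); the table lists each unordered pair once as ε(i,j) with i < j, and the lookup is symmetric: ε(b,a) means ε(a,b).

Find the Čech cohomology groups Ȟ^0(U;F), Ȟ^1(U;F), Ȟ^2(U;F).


nerve of the cover:
  U12={p6} U14={p4} U23={p1} U34={p9}
C dims 4,4; δ0: rk 4, SNF 1^3·2
Ȟ^0 = (4 − 4) − 0 = 0, so Ȟ^0 ≅ 0
Ȟ^1 = (4 − 0) − 4 = 0 plus torsion [2], so Ȟ^1 ≅ Z/2
Ȟ^2 = (0 − 0) − 0 = 0, so Ȟ^2 ≅ 0

Ȟ^0 ≅ 0, Ȟ^1 ≅ Z/2, Ȟ^2 ≅ 0


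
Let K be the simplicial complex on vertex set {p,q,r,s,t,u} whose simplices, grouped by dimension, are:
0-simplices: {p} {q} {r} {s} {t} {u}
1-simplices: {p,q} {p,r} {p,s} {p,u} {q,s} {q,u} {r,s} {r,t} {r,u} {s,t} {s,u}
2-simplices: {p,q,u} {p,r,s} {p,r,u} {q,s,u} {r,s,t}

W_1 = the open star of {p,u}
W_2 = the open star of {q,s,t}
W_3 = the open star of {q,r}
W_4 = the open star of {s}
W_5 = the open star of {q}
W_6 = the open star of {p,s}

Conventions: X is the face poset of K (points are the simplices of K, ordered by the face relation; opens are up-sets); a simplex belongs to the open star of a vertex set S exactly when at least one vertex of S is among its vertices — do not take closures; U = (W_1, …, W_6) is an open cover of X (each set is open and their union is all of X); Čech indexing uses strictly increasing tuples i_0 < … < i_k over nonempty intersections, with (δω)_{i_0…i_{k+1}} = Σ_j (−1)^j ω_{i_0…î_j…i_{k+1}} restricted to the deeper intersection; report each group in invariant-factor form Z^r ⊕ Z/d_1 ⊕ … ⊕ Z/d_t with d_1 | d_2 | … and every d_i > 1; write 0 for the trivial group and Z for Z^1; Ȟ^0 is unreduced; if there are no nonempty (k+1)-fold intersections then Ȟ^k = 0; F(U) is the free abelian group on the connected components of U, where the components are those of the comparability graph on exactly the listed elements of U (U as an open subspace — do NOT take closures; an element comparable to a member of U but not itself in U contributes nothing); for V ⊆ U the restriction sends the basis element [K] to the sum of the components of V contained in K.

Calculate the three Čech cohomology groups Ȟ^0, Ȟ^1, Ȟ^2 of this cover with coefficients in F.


nerve of the cover:
  W1={{p},{u},{p,q},{p,r},{p,s},{p,u},{q,u},{r,u},{s,u},{p,q,u},{p,r,s},{p,r,u},{q,s,u}} W2={{q},{s},{t},{p,q},{p,s},{q,s},{q,u},{r,s},{r,t},{s,t},{s,u},{p,q,u},{p,r,s},{q,s,u},{r,s,t}} W3={{q},{r},{p,q},{p,r},{q,s},{q,u},{r,s},{r,t},{r,u},{p,q,u},{p,r,s},{p,r,u},{q,s,u},{r,s,t}} W4={{s},{p,s},{q,s},{r,s},{s,t},{s,u},{p,r,s},{q,s,u},{r,s,t}} W5={{q},{p,q},{q,s},{q,u},{p,q,u},{q,s,u}} W6={{p},{s},{p,q},{p,r},{p,s},{p,u},{q,s},{r,s},{s,t},{s,u},{p,q,u},{p,r,s},{p,r,u},{q,s,u},{r,s,t}}
  W12={{p,q},{p,s},{q,u},{s,u},{p,q,u},{p,r,s},{q,s,u}} W13={{p,q},{p,r},{q,u},{r,u},{p,q,u},{p,r,s},{p,r,u},{q,s,u}} W14={{p,s},{s,u},{p,r,s},{q,s,u}} W15={{p,q},{q,u},{p,q,u},{q,s,u}} W16={{p},{p,q},{p,r},{p,s},{p,u},{s,u},{p,q,u},{p,r,s},{p,r,u},{q,s,u}} W23={{q},{p,q},{q,s},{q,u},{r,s},{r,t},{p,q,u},{p,r,s},{q,s,u},{r,s,t}} W24={{s},{p,s},{q,s},{r,s},{s,t},{s,u},{p,r,s},{q,s,u},{r,s,t}} W25={{q},{p,q},{q,s},{q,u},{p,q,u},{q,s,u}} W26={{s},{p,q},{p,s},{q,s},{r,s},{s,t},{s,u},{p,q,u},{p,r,s},{q,s,u},{r,s,t}} W34={{q,s},{r,s},{p,r,s},{q,s,u},{r,s,t}} W35={{q},{p,q},{q,s},{q,u},{p,q,u},{q,s,u}} W36={{p,q},{p,r},{q,s},{r,s},{p,q,u},{p,r,s},{p,r,u},{q,s,u},{r,s,t}} W45={{q,s},{q,s,u}} W46={{s},{p,s},{q,s},{r,s},{s,t},{s,u},{p,r,s},{q,s,u},{r,s,t}} W56={{p,q},{q,s},{p,q,u},{q,s,u}}
  W123={{p,q},{q,u},{p,q,u},{p,r,s},{q,s,u}} W124={{p,s},{s,u},{p,r,s},{q,s,u}} W125={{p,q},{q,u},{p,q,u},{q,s,u}} W126={{p,q},{p,s},{s,u},{p,q,u},{p,r,s},{q,s,u}} W134={{p,r,s},{q,s,u}} W135={{p,q},{q,u},{p,q,u},{q,s,u}} W136={{p,q},{p,r},{p,q,u},{p,r,s},{p,r,u},{q,s,u}} W145={{q,s,u}} W146={{p,s},{s,u},{p,r,s},{q,s,u}} W156={{p,q},{p,q,u},{q,s,u}} W234={{q,s},{r,s},{p,r,s},{q,s,u},{r,s,t}} W235={{q},{p,q},{q,s},{q,u},{p,q,u},{q,s,u}} W236={{p,q},{q,s},{r,s},{p,q,u},{p,r,s},{q,s,u},{r,s,t}} W245={{q,s},{q,s,u}} W246={{s},{p,s},{q,s},{r,s},{s,t},{s,u},{p,r,s},{q,s,u},{r,s,t}} W256={{p,q},{q,s},{p,q,u},{q,s,u}} W345={{q,s},{q,s,u}} W346={{q,s},{r,s},{p,r,s},{q,s,u},{r,s,t}} W356={{p,q},{q,s},{p,q,u},{q,s,u}} W456={{q,s},{q,s,u}}
  W1234={{p,r,s},{q,s,u}} W1235={{p,q},{q,u},{p,q,u},{q,s,u}} W1236={{p,q},{p,q,u},{p,r,s},{q,s,u}} W1245={{q,s,u}} W1246={{p,s},{s,u},{p,r,s},{q,s,u}} W1256={{p,q},{p,q,u},{q,s,u}} W1345={{q,s,u}} W1346={{p,r,s},{q,s,u}} W1356={{p,q},{p,q,u},{q,s,u}} W1456={{q,s,u}} W2345={{q,s},{q,s,u}} W2346={{q,s},{r,s},{p,r,s},{q,s,u},{r,s,t}} W2356={{p,q},{q,s},{p,q,u},{q,s,u}} W2456={{q,s},{q,s,u}} W3456={{q,s},{q,s,u}}
  W12345={{q,s,u}} W12346={{p,r,s},{q,s,u}} W12356={{p,q},{p,q,u},{q,s,u}} W12456={{q,s,u}} W13456={{q,s,u}} W23456={{q,s},{q,s,u}}
  W123456={{q,s,u}}
components per intersection:
  W1: {{p},{u},{p,q},{p,r},{p,s},{p,u},{q,u},{r,u},{s,u},{p,q,u},{p,r,s},{p,r,u},{q,s,u}}
  W2: {{q},{s},{t},{p,q},{p,s},{q,s},{q,u},{r,s},{r,t},{s,t},{s,u},{p,q,u},{p,r,s},{q,s,u},{r,s,t}}
  W3: {{q},{p,q},{q,s},{q,u},{p,q,u},{q,s,u}} {{r},{p,r},{r,s},{r,t},{r,u},{p,r,s},{p,r,u},{r,s,t}}
  W4: {{s},{p,s},{q,s},{r,s},{s,t},{s,u},{p,r,s},{q,s,u},{r,s,t}}
  W5: {{q},{p,q},{q,s},{q,u},{p,q,u},{q,s,u}}
  W6: {{p},{s},{p,q},{p,r},{p,s},{p,u},{q,s},{r,s},{s,t},{s,u},{p,q,u},{p,r,s},{p,r,u},{q,s,u},{r,s,t}}
  W12: {{p,q},{q,u},{s,u},{p,q,u},{q,s,u}} {{p,s},{p,r,s}}
  W13: {{p,q},{q,u},{p,q,u},{q,s,u}} {{p,r},{r,u},{p,r,s},{p,r,u}}
  W14: {{p,s},{p,r,s}} {{s,u},{q,s,u}}
  W15: {{p,q},{q,u},{p,q,u},{q,s,u}}
  W16: {{p},{p,q},{p,r},{p,s},{p,u},{p,q,u},{p,r,s},{p,r,u}} {{s,u},{q,s,u}}
  W23: {{q},{p,q},{q,s},{q,u},{p,q,u},{q,s,u}} {{r,s},{r,t},{p,r,s},{r,s,t}}
  W24: {{s},{p,s},{q,s},{r,s},{s,t},{s,u},{p,r,s},{q,s,u},{r,s,t}}
  W25: {{q},{p,q},{q,s},{q,u},{p,q,u},{q,s,u}}
  W26: {{s},{p,s},{q,s},{r,s},{s,t},{s,u},{p,r,s},{q,s,u},{r,s,t}} {{p,q},{p,q,u}}
  W34: {{q,s},{q,s,u}} {{r,s},{p,r,s},{r,s,t}}
  W35: {{q},{p,q},{q,s},{q,u},{p,q,u},{q,s,u}}
  W36: {{p,q},{p,q,u}} {{p,r},{r,s},{p,r,s},{p,r,u},{r,s,t}} {{q,s},{q,s,u}}
  W45: {{q,s},{q,s,u}}
  W46: {{s},{p,s},{q,s},{r,s},{s,t},{s,u},{p,r,s},{q,s,u},{r,s,t}}
  W56: {{p,q},{p,q,u}} {{q,s},{q,s,u}}
  W123: {{p,q},{q,u},{p,q,u},{q,s,u}} {{p,r,s}}
  W124: {{p,s},{p,r,s}} {{s,u},{q,s,u}}
  W125: {{p,q},{q,u},{p,q,u},{q,s,u}}
  W126: {{p,q},{p,q,u}} {{p,s},{p,r,s}} {{s,u},{q,s,u}}
  W134: {{p,r,s}} {{q,s,u}}
  W135: {{p,q},{q,u},{p,q,u},{q,s,u}}
  W136: {{p,q},{p,q,u}} {{p,r},{p,r,s},{p,r,u}} {{q,s,u}}
  W145: {{q,s,u}}
  W146: {{p,s},{p,r,s}} {{s,u},{q,s,u}}
  W156: {{p,q},{p,q,u}} {{q,s,u}}
  W234: {{q,s},{q,s,u}} {{r,s},{p,r,s},{r,s,t}}
  W235: {{q},{p,q},{q,s},{q,u},{p,q,u},{q,s,u}}
  W236: {{p,q},{p,q,u}} {{q,s},{q,s,u}} {{r,s},{p,r,s},{r,s,t}}
  W245: {{q,s},{q,s,u}}
  W246: {{s},{p,s},{q,s},{r,s},{s,t},{s,u},{p,r,s},{q,s,u},{r,s,t}}
  W256: {{p,q},{p,q,u}} {{q,s},{q,s,u}}
  W345: {{q,s},{q,s,u}}
  W346: {{q,s},{q,s,u}} {{r,s},{p,r,s},{r,s,t}}
  W356: {{p,q},{p,q,u}} {{q,s},{q,s,u}}
  W456: {{q,s},{q,s,u}}
  W1234: {{p,r,s}} {{q,s,u}}
  W1235: {{p,q},{q,u},{p,q,u},{q,s,u}}
  W1236: {{p,q},{p,q,u}} {{p,r,s}} {{q,s,u}}
  W1245: {{q,s,u}}
  W1246: {{p,s},{p,r,s}} {{s,u},{q,s,u}}
  W1256: {{p,q},{p,q,u}} {{q,s,u}}
  W1345: {{q,s,u}}
  W1346: {{p,r,s}} {{q,s,u}}
  W1356: {{p,q},{p,q,u}} {{q,s,u}}
  W1456: {{q,s,u}}
  W2345: {{q,s},{q,s,u}}
  W2346: {{q,s},{q,s,u}} {{r,s},{p,r,s},{r,s,t}}
  W2356: {{p,q},{p,q,u}} {{q,s},{q,s,u}}
  W2456: {{q,s},{q,s,u}}
  W3456: {{q,s},{q,s,u}}
  W12345: {{q,s,u}}
  W12346: {{p,r,s}} {{q,s,u}}
  W12356: {{p,q},{p,q,u}} {{q,s,u}}
  W12456: {{q,s,u}}
  W13456: {{q,s,u}}
  W23456: {{q,s},{q,s,u}}
  W123456: {{q,s,u}}
C dims 7,25,35,24; δ0: rk 6, SNF 1^6; δ1: rk 18, SNF 1^18; δ2: rk 17, SNF 1^17
Ȟ^0 = (7 − 6) − 0 = 1, so Ȟ^0 ≅ Z
Ȟ^1 = (25 − 18) − 6 = 1, so Ȟ^1 ≅ Z
Ȟ^2 = (35 − 17) − 18 = 0, so Ȟ^2 ≅ 0

Ȟ^0 = Z, Ȟ^1 = Z, Ȟ^2 = 0


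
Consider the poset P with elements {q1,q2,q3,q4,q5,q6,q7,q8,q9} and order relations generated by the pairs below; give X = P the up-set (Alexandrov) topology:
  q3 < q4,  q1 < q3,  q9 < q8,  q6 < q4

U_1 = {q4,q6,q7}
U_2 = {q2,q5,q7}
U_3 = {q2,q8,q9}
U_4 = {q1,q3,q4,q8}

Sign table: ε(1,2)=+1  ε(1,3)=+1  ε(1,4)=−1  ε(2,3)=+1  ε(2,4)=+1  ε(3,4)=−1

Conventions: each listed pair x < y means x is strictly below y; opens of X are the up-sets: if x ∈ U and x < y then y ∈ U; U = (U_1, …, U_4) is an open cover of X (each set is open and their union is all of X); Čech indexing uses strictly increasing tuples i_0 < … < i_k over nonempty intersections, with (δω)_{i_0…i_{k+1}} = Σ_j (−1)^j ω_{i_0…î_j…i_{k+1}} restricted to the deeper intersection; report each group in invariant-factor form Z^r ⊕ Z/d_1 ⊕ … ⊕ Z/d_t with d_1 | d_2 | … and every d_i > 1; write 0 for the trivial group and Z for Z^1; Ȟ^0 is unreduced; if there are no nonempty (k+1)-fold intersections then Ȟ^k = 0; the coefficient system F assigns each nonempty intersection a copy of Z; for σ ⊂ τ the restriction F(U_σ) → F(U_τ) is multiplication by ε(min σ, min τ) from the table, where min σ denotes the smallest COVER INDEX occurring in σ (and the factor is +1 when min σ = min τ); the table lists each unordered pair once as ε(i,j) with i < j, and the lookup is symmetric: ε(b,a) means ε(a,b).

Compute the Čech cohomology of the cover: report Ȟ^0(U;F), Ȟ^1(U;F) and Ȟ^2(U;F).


nerve simplices:
  U12={q7} U14={q4} U23={q2} U34={q8}
C dims 4,4; δ0: rk 3, SNF 1^3
degree 0: 4−3−0 = 1 → Ȟ^0 ≅ Z
degree 1: 4−0−3 = 1 → Ȟ^1 ≅ Z
degree 2: 0−0−0 = 0 → Ȟ^2 ≅ 0

Ȟ^0 ≅ Z, Ȟ^1 ≅ Z and Ȟ^2 ≅ 0


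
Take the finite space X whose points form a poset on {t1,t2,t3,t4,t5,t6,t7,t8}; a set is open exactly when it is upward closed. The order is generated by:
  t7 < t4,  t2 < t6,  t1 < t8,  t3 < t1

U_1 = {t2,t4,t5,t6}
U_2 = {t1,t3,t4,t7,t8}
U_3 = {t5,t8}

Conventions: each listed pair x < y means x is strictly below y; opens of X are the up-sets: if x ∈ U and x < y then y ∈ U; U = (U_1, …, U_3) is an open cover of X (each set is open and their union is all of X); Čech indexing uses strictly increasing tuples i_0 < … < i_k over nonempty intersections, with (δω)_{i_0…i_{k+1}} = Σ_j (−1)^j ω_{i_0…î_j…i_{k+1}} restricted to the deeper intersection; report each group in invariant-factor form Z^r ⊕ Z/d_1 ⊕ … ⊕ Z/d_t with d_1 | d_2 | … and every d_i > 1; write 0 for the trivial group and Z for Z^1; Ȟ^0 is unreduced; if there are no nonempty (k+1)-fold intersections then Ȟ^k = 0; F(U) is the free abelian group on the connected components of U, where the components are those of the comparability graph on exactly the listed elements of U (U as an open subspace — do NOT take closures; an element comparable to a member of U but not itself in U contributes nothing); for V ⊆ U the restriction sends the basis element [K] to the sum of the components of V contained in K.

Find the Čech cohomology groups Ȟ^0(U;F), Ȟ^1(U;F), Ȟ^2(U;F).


Ȟ^0(U;F) ≅ Z^4,  Ȟ^1(U;F) ≅ 0,  Ȟ^2(U;F) ≅ 0

nerve simplices:
  U12={t4} U13={t5} U23={t8}
components per intersection:
  U1: {t2,t6} {t4} {t5}
  U2: {t1,t3,t8} {t4,t7}
  U3: {t5} {t8}
  U12: {t4}
  U13: {t5}
  U23: {t8}
C dims 7,3; δ0: rk 3, SNF 1^3
degree 0: 7−3−0 = 4 → Ȟ^0 ≅ Z^4
degree 1: 3−0−3 = 0 → Ȟ^1 ≅ 0
degree 2: 0−0−0 = 0 → Ȟ^2 ≅ 0


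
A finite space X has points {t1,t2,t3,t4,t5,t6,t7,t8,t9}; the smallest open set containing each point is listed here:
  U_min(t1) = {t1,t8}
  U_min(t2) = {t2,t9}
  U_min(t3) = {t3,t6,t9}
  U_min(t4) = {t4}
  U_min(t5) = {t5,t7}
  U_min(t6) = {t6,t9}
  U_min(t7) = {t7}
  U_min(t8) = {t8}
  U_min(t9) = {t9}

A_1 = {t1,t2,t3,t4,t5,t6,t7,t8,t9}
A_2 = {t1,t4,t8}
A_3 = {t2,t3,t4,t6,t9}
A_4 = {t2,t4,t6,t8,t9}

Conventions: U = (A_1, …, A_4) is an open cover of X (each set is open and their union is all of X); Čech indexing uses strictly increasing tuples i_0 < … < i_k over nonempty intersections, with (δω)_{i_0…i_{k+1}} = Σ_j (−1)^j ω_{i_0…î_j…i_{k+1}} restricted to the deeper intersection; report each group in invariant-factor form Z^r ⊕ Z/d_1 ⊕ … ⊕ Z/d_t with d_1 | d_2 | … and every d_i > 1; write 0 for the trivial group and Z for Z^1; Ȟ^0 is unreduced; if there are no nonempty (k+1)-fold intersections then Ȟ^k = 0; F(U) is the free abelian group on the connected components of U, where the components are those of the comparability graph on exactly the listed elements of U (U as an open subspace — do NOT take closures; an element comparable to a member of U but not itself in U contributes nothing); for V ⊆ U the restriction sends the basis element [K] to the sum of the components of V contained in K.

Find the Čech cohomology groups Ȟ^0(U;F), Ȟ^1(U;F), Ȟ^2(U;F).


Ȟ^0 ≅ Z^4, Ȟ^1 ≅ 0 and Ȟ^2 ≅ 0

nonempty intersections:
  A12={t1,t4,t8} A13={t2,t3,t4,t6,t9} A14={t2,t4,t6,t8,t9} A23={t4} A24={t4,t8} A34={t2,t4,t6,t9}
  A123={t4} A124={t4,t8} A134={t2,t4,t6,t9} A234={t4}
  A1234={t4}
components per intersection:
  A1: {t1,t8} {t2,t3,t6,t9} {t4} {t5,t7}
  A2: {t1,t8} {t4}
  A3: {t2,t3,t6,t9} {t4}
  A4: {t2,t6,t9} {t4} {t8}
  A12: {t1,t8} {t4}
  A13: {t2,t3,t6,t9} {t4}
  A14: {t2,t6,t9} {t4} {t8}
  A23: {t4}
  A24: {t4} {t8}
  A34: {t2,t6,t9} {t4}
  A123: {t4}
  A124: {t4} {t8}
  A134: {t2,t6,t9} {t4}
  A234: {t4}
  A1234: {t4}
C dims 11,12,6,1; δ0: rk 7, SNF 1^7; δ1: rk 5, SNF 1^5; δ2: rk 1, SNF 1^1
Ȟ^0: (11−7)−0=4 ⇒ Z^4
Ȟ^1: (12−5)−7=0 ⇒ 0
Ȟ^2: (6−1)−5=0 ⇒ 0


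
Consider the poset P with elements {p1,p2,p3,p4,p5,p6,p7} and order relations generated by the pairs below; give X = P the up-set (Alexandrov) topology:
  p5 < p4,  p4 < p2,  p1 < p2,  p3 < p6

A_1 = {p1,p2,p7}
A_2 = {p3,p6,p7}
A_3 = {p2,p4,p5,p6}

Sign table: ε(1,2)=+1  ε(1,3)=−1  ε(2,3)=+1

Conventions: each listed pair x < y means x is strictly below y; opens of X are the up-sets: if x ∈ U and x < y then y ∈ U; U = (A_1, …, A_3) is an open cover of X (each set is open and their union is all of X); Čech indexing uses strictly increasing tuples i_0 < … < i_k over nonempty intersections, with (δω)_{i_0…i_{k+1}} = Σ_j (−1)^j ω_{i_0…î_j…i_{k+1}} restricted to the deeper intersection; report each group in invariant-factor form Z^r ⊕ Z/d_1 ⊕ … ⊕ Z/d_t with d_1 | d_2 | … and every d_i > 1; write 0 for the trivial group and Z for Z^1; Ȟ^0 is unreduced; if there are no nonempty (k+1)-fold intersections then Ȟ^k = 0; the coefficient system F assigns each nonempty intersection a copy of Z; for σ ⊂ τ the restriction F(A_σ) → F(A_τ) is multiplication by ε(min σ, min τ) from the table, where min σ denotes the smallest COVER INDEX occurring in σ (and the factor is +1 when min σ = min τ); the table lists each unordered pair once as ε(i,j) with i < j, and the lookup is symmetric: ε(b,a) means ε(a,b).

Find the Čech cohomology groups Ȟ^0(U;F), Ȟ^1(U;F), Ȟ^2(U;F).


intersection data:
  A12={p7} A13={p2} A23={p6}
C dims 3,3; δ0: rk 3, SNF 1^2·2
Ȟ^0 = (3 − 3) − 0 = 0, so Ȟ^0 ≅ 0
Ȟ^1 = (3 − 0) − 3 = 0 plus torsion [2], so Ȟ^1 ≅ Z/2
Ȟ^2 = (0 − 0) − 0 = 0, so Ȟ^2 ≅ 0

Ȟ^0 ≅ 0,  Ȟ^1 ≅ Z/2,  Ȟ^2 ≅ 0


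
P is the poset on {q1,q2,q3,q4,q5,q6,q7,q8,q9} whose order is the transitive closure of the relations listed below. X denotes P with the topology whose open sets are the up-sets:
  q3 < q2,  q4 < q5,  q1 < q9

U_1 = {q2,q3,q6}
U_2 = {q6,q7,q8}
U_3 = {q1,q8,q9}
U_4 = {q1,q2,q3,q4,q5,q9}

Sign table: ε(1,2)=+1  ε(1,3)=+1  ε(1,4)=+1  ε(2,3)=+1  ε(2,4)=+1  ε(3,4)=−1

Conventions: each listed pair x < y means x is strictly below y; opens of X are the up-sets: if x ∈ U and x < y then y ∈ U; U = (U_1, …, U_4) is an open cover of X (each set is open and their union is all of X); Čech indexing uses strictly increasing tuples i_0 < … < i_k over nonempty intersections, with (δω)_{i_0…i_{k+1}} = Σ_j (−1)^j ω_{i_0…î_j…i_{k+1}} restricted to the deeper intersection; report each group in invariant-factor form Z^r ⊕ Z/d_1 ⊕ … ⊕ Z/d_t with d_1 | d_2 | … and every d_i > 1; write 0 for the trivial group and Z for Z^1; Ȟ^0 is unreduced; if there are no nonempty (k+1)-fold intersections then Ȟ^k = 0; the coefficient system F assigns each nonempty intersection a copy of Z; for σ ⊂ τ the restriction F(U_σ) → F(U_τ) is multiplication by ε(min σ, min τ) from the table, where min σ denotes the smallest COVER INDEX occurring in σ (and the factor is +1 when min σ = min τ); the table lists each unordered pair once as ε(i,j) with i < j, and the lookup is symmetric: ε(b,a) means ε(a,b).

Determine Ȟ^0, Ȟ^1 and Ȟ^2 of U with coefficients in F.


Ȟ^0 ≅ 0; Ȟ^1 ≅ Z/2; Ȟ^2 ≅ 0

intersection data:
  U12={q6} U14={q2,q3} U23={q8} U34={q1,q9}
C dims 4,4; δ0: rk 4, SNF 1^3·2
Ȟ^0 = (4 − 4) − 0 = 0, so Ȟ^0 ≅ 0
Ȟ^1 = (4 − 0) − 4 = 0 plus torsion [2], so Ȟ^1 ≅ Z/2
Ȟ^2 = (0 − 0) − 0 = 0, so Ȟ^2 ≅ 0
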